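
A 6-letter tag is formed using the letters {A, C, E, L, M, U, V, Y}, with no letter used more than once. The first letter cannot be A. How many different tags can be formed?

17640

The first letter has 8−1 = 7 choices (anything except A).
The remaining 5 letters are filled from the other 7 symbols without repetition: 7 × 6 × 5 × 4 × 3 = 2520.
Total: 7 × 2520 = 17640.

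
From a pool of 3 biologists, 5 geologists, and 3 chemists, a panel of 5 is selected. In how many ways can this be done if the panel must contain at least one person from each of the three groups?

345

Total 5-person selections from all 11: C(11,5) = 462.
Selections missing a whole group: no biologists → C(8,5) = 56; no geologists → C(6,5) = 6; no chemists → C(8,5) = 56.
Add back selections omitting two groups (i.e. drawn from a single group): C(3,5) + C(5,5) + C(3,5) = 1.
By inclusion–exclusion: 462 − 118 + 1 = 345.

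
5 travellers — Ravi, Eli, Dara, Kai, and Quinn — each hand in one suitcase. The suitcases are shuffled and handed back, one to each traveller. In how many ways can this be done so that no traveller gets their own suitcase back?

44

This is the derangement count D_5: permutations of 5 items with no fixed point.
By inclusion–exclusion this is Σ_{j=0}^{5} (−1)^j C(5,j)·(5−j)!.
Computing: 120 − 120 + 60 − 20 + 5 − 1 = 44.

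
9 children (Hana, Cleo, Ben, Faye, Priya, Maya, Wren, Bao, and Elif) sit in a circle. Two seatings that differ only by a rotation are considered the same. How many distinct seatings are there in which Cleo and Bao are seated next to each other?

10080

Glue Cleo and Bao into a block (2 internal orders). Seating 8 units around a circle gives (7)! arrangements.
So 2 × (7)! = 2 × 5040 = 10080.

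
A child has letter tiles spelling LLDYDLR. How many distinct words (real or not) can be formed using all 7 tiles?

420

The 7 letters of LLDYDLR have repeats: D appearing twice and L appearing 3 times.
So there are 7! / (3!·2!) = 420 distinguishable arrangements.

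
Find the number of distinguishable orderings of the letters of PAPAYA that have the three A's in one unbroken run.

12

Treat the 3 copies of A as a single block. The multiset to arrange is then {AAA, P, P, Y}, 4 items in all.
That gives (4)!/(2!) = 12 arrangements.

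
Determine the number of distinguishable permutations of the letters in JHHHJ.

10

The 5 letters of JHHHJ have repeats: H appearing 3 times and J appearing twice.
So there are 5! / (3!·2!) = 10 distinguishable arrangements.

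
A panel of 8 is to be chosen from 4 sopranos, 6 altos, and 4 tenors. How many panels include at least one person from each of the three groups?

With no constraint there are C(14,8) = 3003 possible selections.
Subtract selections that omit an entire group: no sopranos → C(10,8) = 45; no altos → C(8,8) = 1; no tenors → C(10,8) = 45.
Add back selections omitting two groups (i.e. drawn from a single group): C(4,8) + C(6,8) + C(4,8) = 0.
By inclusion–exclusion: 3003 − 91 + 0 = 2912.

2912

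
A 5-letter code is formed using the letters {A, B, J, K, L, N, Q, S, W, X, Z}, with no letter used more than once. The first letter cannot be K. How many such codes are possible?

The first letter has 11−1 = 10 choices (anything except K).
The remaining 4 letters are filled from the other 10 symbols without repetition: 10 × 9 × 8 × 7 = 5040.
Total: 10 × 5040 = 50400.

50400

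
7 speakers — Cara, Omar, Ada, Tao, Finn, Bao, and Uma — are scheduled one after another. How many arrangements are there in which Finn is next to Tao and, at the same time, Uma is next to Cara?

480

Treat {Finn,Tao} as one block (2 orders) and {Uma,Cara} as another (2 orders).
That leaves 5 units to arrange: 2 × 2 × 5! = 4 × 120 = 480.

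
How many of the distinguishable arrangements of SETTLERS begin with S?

1260

With the first slot taken by S, it remains to arrange the other 7 letters (ETTLERS).
Those 7 letters have E appearing twice and T appearing twice, giving (7)!/(2!·2!) = 1260.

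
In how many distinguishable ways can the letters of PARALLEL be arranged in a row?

Letter multiplicities in PARALLEL: A×2, E×1, L×3, P×1, R×1.
So there are 8! / (3!·2!) = 3360 distinguishable arrangements.

3360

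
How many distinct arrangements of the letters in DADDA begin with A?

Fix A in the first position and arrange the remaining 4 letters.
Those 4 letters have D appearing 3 times, giving (4)!/(3!) = 4.

4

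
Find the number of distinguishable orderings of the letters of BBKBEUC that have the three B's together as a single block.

Treat the 3 copies of B as a single block. The multiset to arrange is then {BBB, C, E, K, U}, 5 items in all.
All 5 items are distinct, so there are (5)! = 120 arrangements.

120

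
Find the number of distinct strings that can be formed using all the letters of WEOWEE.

60

WEOWEE has 6 letters with E appearing 3 times and W appearing twice.
The number of distinct arrangements is 6!/(3!·2!) = 720/12 = 60.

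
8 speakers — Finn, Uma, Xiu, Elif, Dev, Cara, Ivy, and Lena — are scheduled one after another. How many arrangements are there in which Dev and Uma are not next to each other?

Of the 8! = 40320 arrangements, those with Dev and Uma adjacent number 2 × 7! = 10080 (treat the pair as a block with 2 internal orders).
So 40320 − 10080 = 30240 arrangements keep them apart.

30240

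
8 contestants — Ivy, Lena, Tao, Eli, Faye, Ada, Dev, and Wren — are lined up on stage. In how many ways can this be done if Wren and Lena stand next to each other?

Glue Wren and Lena into one block (2 internal orders), leaving 7 units to arrange in a row.
So the count is 2·(7)! = 10080.

10080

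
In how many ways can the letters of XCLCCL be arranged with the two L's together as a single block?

20

Treat the 2 copies of L as a single block. The multiset to arrange is then {LL, C, C, C, X}, 5 items in all.
That gives (5)!/(3!) = 20 arrangements.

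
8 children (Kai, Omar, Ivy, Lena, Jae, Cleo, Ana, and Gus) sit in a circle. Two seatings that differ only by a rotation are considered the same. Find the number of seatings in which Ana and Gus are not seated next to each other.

3600

All circular seatings of 8 people number (7)! = 5040.
Seatings with Ana beside Gus: treat them as a block with 2 internal orders, giving 2 × (6)! = 1440.
Subtracting, 5040 − 1440 = 3600.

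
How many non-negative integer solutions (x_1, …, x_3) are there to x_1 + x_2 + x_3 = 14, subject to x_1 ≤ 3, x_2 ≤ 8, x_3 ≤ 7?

Without the upper bounds there are C(16,2) = 120 ways to split 14 among 3 variables.
Subtract solutions that violate a single cap (substitute x_i' = x_i − (cap_i+1)): x_1 ≥ 4 gives C(12,2) = 66; x_2 ≥ 9 gives C(7,2) = 21; x_3 ≥ 8 gives C(8,2) = 28. Together 115.
Add back pairs where two caps are both exceeded: 3 + 6 + 0 = 9.
By inclusion–exclusion the count is 120 − 115 + 9 = 14.

14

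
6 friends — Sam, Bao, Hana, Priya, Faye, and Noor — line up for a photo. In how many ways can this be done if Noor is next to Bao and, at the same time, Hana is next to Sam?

Treat {Noor,Bao} as one block (2 orders) and {Hana,Sam} as another (2 orders).
That leaves 4 units to arrange: 2 × 2 × 4! = 4 × 24 = 96.

96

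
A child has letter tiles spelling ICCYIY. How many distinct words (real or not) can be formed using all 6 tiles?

The 6 letters of ICCYIY have repeats: C appearing twice, I appearing twice, and Y appearing twice.
So there are 6! / (2!·2!·2!) = 90 distinguishable arrangements.

90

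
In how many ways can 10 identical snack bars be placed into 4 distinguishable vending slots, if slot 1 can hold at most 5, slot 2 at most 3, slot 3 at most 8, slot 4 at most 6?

144

Without the upper bounds there are C(13,3) = 286 ways to split 10 among 4 vending slots.
Subtract solutions that violate a single cap (substitute x_i' = x_i − (cap_i+1)): x_1 ≥ 6 gives C(7,3) = 35; x_2 ≥ 4 gives C(9,3) = 84; x_3 ≥ 9 gives C(4,3) = 4; x_4 ≥ 7 gives C(6,3) = 20. Together 143.
Add back pairs where two caps are both exceeded: 1 + 0 + 0 + 0 + 0 + 0 = 1.
By inclusion–exclusion the count is 286 − 143 + 1 = 144.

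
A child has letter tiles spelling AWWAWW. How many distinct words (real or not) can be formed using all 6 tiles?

AWWAWW has 6 letters with A appearing twice and W appearing 4 times.
The number of distinct arrangements is 6!/(4!·2!) = 720/48 = 15.

15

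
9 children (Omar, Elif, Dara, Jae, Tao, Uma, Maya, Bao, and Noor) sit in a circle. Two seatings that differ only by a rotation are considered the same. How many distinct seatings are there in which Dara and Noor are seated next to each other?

10080

Glue Dara and Noor into a block (2 internal orders). Seating 8 units around a circle gives (7)! arrangements.
So 2 × (7)! = 2 × 5040 = 10080.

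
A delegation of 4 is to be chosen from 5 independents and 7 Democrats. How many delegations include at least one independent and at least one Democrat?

Unrestricted: C(12,4) = 495 ways to pick any 4 of the 12.
Selections missing a whole group: no independents → C(7,4) = 35; no Democrats → C(5,4) = 5.
Both groups omitted at once is impossible, so 495 − 40 = 455.

455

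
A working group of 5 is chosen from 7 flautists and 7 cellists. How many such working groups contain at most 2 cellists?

1001

Split by how many cellists are chosen (0 through 2).
Sum: C(7,0)·C(7,5) + C(7,1)·C(7,4) + C(7,2)·C(7,3) = 21 + 245 + 735 = 1001.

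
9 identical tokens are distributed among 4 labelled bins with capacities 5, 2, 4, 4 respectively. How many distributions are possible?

55

Ignoring the caps, the number of non-negative solutions to x_1+…+x_4 = 9 is C(12,3) = 220.
Subtract solutions that violate a single cap (substitute x_i' = x_i − (cap_i+1)): x_1 ≥ 6 gives C(6,3) = 20; x_2 ≥ 3 gives C(9,3) = 84; x_3 ≥ 5 gives C(7,3) = 35; x_4 ≥ 5 gives C(7,3) = 35. Together 174.
Add back pairs where two caps are both exceeded: 1 + 0 + 0 + 4 + 4 + 0 = 9.
By inclusion–exclusion the count is 220 − 174 + 9 = 55.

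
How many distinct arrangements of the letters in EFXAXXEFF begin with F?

Fix F in the first position and arrange the remaining 8 letters.
Those 8 letters have E appearing twice, F appearing twice, and X appearing 3 times, giving (8)!/(3!·2!·2!) = 1680.

1680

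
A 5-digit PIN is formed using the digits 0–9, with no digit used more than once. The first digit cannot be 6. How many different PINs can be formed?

The first digit has 10−1 = 9 choices (anything except 6).
The remaining 4 digits are filled from the other 9 symbols without repetition: 9 × 8 × 7 × 6 = 3024.
Total: 9 × 3024 = 27216.

27216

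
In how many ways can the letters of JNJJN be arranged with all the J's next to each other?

Treat the 3 copies of J as a single block. The multiset to arrange is then {JJJ, N, N}, 3 items in all.
That gives (3)!/(2!) = 3 arrangements.

3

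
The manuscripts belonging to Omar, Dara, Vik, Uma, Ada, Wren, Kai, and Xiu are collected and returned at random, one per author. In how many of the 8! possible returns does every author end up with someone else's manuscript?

Count assignments avoiding every fixed point. For any j of the 8 authors fixed to their own manuscript, the other 8−j can be arranged in (8−j)! ways.
By inclusion–exclusion this is Σ_{j=0}^{8} (−1)^j C(8,j)·(8−j)!.
Computing: 40320 − 40320 + 20160 − 6720 + 1680 − 336 + 56 − 8 + 1 = 14833.

14833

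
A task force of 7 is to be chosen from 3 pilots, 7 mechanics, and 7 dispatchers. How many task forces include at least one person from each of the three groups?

With no constraint there are C(17,7) = 19448 possible selections.
Selections missing a whole group: no pilots → C(14,7) = 3432; no mechanics → C(10,7) = 120; no dispatchers → C(10,7) = 120.
Add back selections omitting two groups (i.e. drawn from a single group): C(3,7) + C(7,7) + C(7,7) = 2.
By inclusion–exclusion: 19448 − 3672 + 2 = 15778.

15778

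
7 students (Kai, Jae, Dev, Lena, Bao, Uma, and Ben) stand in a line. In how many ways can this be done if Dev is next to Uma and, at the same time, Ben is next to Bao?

480

Treat {Dev,Uma} as one block (2 orders) and {Ben,Bao} as another (2 orders).
That leaves 5 units to arrange: 2 × 2 × 5! = 4 × 120 = 480.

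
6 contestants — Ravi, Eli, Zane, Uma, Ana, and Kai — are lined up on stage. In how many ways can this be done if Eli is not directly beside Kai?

Of the 6! = 720 arrangements, those with Eli and Kai adjacent number 2 × 5! = 240 (treat the pair as a block with 2 internal orders).
So 720 − 240 = 480 arrangements keep them apart.

480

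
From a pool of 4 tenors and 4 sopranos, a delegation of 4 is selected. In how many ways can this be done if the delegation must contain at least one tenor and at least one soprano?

68

With no constraint there are C(8,4) = 70 possible selections.
Subtract selections that omit an entire group: no tenors → C(4,4) = 1; no sopranos → C(4,4) = 1.
Both groups omitted at once is impossible, so 70 − 2 = 68.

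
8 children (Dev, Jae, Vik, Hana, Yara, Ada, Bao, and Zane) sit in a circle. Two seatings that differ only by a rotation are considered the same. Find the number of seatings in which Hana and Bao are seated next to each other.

1440

Treat {Hana, Bao} as one unit (2 internal orders) and seat the resulting 7 units around the table: (6)! circular arrangements.
So 2 × (6)! = 2 × 720 = 1440.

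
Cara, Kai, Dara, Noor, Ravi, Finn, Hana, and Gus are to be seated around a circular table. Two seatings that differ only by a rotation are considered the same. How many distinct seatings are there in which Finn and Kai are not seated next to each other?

All circular seatings of 8 people number (7)! = 5040.
Seatings with Finn beside Kai: treat them as a block with 2 internal orders, giving 2 × (6)! = 1440.
Subtracting, 5040 − 1440 = 3600.

3600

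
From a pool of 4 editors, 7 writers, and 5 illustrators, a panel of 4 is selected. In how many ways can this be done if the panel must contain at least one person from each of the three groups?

910

Unrestricted: C(16,4) = 1820 ways to pick any 4 of the 16.
Subtract selections that omit an entire group: no editors → C(12,4) = 495; no writers → C(9,4) = 126; no illustrators → C(11,4) = 330.
Add back selections omitting two groups (i.e. drawn from a single group): C(4,4) + C(7,4) + C(5,4) = 41.
By inclusion–exclusion: 1820 − 951 + 41 = 910.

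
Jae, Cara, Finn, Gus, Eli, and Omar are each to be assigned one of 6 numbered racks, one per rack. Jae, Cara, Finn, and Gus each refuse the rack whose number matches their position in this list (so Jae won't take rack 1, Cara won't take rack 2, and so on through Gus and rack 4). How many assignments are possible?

362

Let Aᵢ (for 1 ≤ i ≤ 4) be the placements that put person i in their forbidden rack. Any j of these fix j positions, leaving (6−j)! ways to fill the rest, and there are C(4,j) ways to pick which j.
By inclusion–exclusion, the number of valid placements is Σ_{j=0}^{4} (−1)^j C(4,j)·(6−j)!.
Computing: 720 − 480 + 144 − 24 + 2 = 362.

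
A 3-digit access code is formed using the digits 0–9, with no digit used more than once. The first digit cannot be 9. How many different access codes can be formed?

The first digit has 10−1 = 9 choices (anything except 9).
The remaining 2 digits are filled from the other 9 symbols without repetition: 9 × 8 = 72.
Total: 9 × 72 = 648.

648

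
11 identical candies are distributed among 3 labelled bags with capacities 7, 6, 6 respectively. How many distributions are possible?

38

Ignoring the caps, the number of non-negative solutions to x_1+…+x_3 = 11 is C(13,2) = 78.
Subtract solutions that violate a single cap (substitute x_i' = x_i − (cap_i+1)): x_1 ≥ 8 gives C(5,2) = 10; x_2 ≥ 7 gives C(6,2) = 15; x_3 ≥ 7 gives C(6,2) = 15. Together 40.
No two caps can be exceeded simultaneously, so the pair terms are all 0.
By inclusion–exclusion the count is 78 − 40 + 0 = 38.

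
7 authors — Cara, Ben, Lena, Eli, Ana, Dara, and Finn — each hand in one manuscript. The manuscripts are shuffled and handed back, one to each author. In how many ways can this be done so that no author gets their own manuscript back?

Count assignments avoiding every fixed point. For any j of the 7 authors fixed to their own manuscript, the other 7−j can be arranged in (7−j)! ways.
By inclusion–exclusion this is Σ_{j=0}^{7} (−1)^j C(7,j)·(7−j)!.
Computing: 5040 − 5040 + 2520 − 840 + 210 − 42 + 7 − 1 = 1854.

1854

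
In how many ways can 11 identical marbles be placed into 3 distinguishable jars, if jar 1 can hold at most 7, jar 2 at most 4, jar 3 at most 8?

Without the upper bounds there are C(13,2) = 78 ways to split 11 among 3 jars.
Subtract solutions that violate a single cap (substitute x_i' = x_i − (cap_i+1)): x_1 ≥ 8 gives C(5,2) = 10; x_2 ≥ 5 gives C(8,2) = 28; x_3 ≥ 9 gives C(4,2) = 6. Together 44.
No two caps can be exceeded simultaneously, so the pair terms are all 0.
By inclusion–exclusion the count is 78 − 44 + 0 = 34.

34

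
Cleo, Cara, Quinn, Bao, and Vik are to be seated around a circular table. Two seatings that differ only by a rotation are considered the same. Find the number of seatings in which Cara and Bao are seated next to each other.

12

Treat {Cara, Bao} as one unit (2 internal orders) and seat the resulting 4 units around the table: (3)! circular arrangements.
So 2 × (3)! = 2 × 6 = 12.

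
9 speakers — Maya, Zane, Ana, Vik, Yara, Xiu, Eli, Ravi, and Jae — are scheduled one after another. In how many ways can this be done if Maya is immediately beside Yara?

Place the 7 others and the Maya-Yara pair as 8 objects in a line; the pair has 2 internal arrangements.
So the count is 2·(8)! = 80640.

80640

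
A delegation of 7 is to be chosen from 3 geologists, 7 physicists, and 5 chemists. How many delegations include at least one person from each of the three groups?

Total 7-person selections from all 15: C(15,7) = 6435.
Selections missing a whole group: no geologists → C(12,7) = 792; no physicists → C(8,7) = 8; no chemists → C(10,7) = 120.
Add back selections omitting two groups (i.e. drawn from a single group): C(3,7) + C(7,7) + C(5,7) = 1.
By inclusion–exclusion: 6435 − 920 + 1 = 5516.

5516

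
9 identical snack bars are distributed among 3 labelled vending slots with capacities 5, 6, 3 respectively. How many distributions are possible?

18

By stars and bars, unrestricted non-negative solutions to x_1+…+x_3 = 9 number C(9+2,2) = 55.
Subtract solutions that violate a single cap (substitute x_i' = x_i − (cap_i+1)): x_1 ≥ 6 gives C(5,2) = 10; x_2 ≥ 7 gives C(4,2) = 6; x_3 ≥ 4 gives C(7,2) = 21. Together 37.
No two caps can be exceeded simultaneously, so the pair terms are all 0.
By inclusion–exclusion the count is 55 − 37 + 0 = 18.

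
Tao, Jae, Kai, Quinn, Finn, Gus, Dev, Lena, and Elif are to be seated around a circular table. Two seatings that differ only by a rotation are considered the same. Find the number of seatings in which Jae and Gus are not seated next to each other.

All circular seatings of 9 people number (8)! = 40320.
Seatings with Jae beside Gus: treat them as a block with 2 internal orders, giving 2 × (7)! = 10080.
Subtracting, 40320 − 10080 = 30240.

30240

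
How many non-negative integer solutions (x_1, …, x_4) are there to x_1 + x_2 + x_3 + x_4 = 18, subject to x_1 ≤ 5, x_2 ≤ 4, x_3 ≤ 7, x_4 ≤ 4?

Ignoring the caps, the number of non-negative solutions to x_1+…+x_4 = 18 is C(21,3) = 1330.
Subtract solutions that violate a single cap (substitute x_i' = x_i − (cap_i+1)): x_1 ≥ 6 gives C(15,3) = 455; x_2 ≥ 5 gives C(16,3) = 560; x_3 ≥ 8 gives C(13,3) = 286; x_4 ≥ 5 gives C(16,3) = 560. Together 1861.
Add back pairs where two caps are both exceeded: 120 + 35 + 120 + 56 + 165 + 56 = 552.
Subtract triples: 0 + 10 + 0 + 1 = 11.
By inclusion–exclusion the count is 1330 − 1861 + 552 − 11 = 10.

10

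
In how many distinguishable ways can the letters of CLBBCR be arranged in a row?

180

The 6 letters of CLBBCR have repeats: B appearing twice and C appearing twice.
Dividing 6! = 720 by 2!·2! = 4 for the repeated letters gives 180.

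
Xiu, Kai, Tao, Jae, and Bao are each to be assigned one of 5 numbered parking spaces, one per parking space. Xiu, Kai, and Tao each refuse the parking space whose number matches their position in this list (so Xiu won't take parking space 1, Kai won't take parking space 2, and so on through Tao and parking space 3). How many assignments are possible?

64

Let Aᵢ (for i ∈ {1, 2, 3}) be the placements that put person i in their forbidden parking space. Any j of these fix j positions, leaving (5−j)! ways to fill the rest, and there are C(3,j) ways to pick which j.
By inclusion–exclusion, the number of valid placements is Σ_{j=0}^{3} (−1)^j C(3,j)·(5−j)!.
Computing: 120 − 72 + 18 − 2 = 64.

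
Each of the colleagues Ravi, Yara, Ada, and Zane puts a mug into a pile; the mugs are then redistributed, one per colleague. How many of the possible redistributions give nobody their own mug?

9

This is the derangement count D_4: permutations of 4 items with no fixed point.
By inclusion–exclusion this is Σ_{j=0}^{4} (−1)^j C(4,j)·(4−j)!.
Computing: 24 − 24 + 12 − 4 + 1 = 9.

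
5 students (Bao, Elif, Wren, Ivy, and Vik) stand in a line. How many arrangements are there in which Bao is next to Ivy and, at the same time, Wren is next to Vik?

24

Treat {Bao,Ivy} as one block (2 orders) and {Wren,Vik} as another (2 orders).
That leaves 3 units to arrange: 2 × 2 × 3! = 4 × 6 = 24.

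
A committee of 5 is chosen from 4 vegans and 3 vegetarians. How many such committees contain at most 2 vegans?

6

Split by how many vegans are chosen (0 through 2).
Sum: C(4,0)·C(3,5) + C(4,1)·C(3,4) + C(4,2)·C(3,3) = 0 + 0 + 6 = 6.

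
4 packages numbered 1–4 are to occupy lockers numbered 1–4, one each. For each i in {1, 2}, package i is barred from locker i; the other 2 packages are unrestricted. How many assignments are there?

Let Aᵢ (for i ∈ {1, 2}) be the placements that put package i in its forbidden locker. Any j of these fix j positions, leaving (4−j)! ways to fill the rest, and there are C(2,j) ways to pick which j.
By inclusion–exclusion, the number of valid placements is Σ_{j=0}^{2} (−1)^j C(2,j)·(4−j)!.
Computing: 24 − 12 + 2 = 14.

14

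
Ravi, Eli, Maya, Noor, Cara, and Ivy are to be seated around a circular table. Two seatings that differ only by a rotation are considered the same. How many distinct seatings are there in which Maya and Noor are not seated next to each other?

72

Without the restriction there are (5)! = 120 seatings.
Those with Maya next to Noor: fuse the pair into one unit and seat 5 units around a circle — 2·(4)! = 48.
Subtracting, 120 − 48 = 72.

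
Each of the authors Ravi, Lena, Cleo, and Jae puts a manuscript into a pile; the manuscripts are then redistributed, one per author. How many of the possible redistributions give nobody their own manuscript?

Let Aᵢ be the assignments in which author i gets their own manuscript. We want the size of the complement of A₁∪…∪A_4.
By inclusion–exclusion this is Σ_{j=0}^{4} (−1)^j C(4,j)·(4−j)!.
Computing: 24 − 24 + 12 − 4 + 1 = 9.

9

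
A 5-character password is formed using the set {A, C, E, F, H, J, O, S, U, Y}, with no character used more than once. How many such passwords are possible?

30240

With no repetition, fill the 5 characters in order: 10 choices, then 9, down to 6.
That product is 10 × 9 × 8 × 7 × 6 = 30240.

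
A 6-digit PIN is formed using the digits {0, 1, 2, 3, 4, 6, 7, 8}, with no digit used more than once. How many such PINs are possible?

20160

With no repetition, fill the 6 digits in order: 8 choices, then 7, down to 3.
That product is 8 × 7 × 6 × 5 × 4 × 3 = 20160.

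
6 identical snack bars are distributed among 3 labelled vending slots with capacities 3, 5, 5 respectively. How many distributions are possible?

20

Ignoring the caps, the number of non-negative solutions to x_1+…+x_3 = 6 is C(8,2) = 28.
Subtract solutions that violate a single cap (substitute x_i' = x_i − (cap_i+1)): x_1 ≥ 4 gives C(4,2) = 6; x_2 ≥ 6 gives C(2,2) = 1; x_3 ≥ 6 gives C(2,2) = 1. Together 8.
No two caps can be exceeded simultaneously, so the pair terms are all 0.
By inclusion–exclusion the count is 28 − 8 + 0 = 20.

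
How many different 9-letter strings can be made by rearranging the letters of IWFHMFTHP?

Letter multiplicities in IWFHMFTHP: F×2, H×2, I×1, M×1, P×1, T×1, W×1.
So there are 9! / (2!·2!) = 90720 distinguishable arrangements.

90720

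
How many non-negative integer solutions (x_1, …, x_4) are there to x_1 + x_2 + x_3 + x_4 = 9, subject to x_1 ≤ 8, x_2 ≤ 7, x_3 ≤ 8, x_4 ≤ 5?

By stars and bars, unrestricted non-negative solutions to x_1+…+x_4 = 9 number C(9+3,3) = 220.
Subtract solutions that violate a single cap (substitute x_i' = x_i − (cap_i+1)): x_1 ≥ 9 gives C(3,3) = 1; x_2 ≥ 8 gives C(4,3) = 4; x_3 ≥ 9 gives C(3,3) = 1; x_4 ≥ 6 gives C(6,3) = 20. Together 26.
No two caps can be exceeded simultaneously, so the pair terms are all 0.
By inclusion–exclusion the count is 220 − 26 + 0 = 194.

194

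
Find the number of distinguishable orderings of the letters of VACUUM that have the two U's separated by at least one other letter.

240

There are 6!/(2!) = 360 arrangements of VACUUM in total.
If the two U's are adjacent, glue them into one block, leaving 5 items to arrange: (5)! = 120 ways.
Subtracting, 360 − 120 = 240 arrangements keep the U's apart.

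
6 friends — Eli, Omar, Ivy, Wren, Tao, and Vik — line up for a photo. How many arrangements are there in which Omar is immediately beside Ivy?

Place the 4 others and the Omar-Ivy pair as 5 objects in a line; the pair has 2 internal arrangements.
So the count is 2·(5)! = 240.

240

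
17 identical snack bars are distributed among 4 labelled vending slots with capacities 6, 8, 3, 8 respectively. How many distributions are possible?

Without the upper bounds there are C(20,3) = 1140 ways to split 17 among 4 vending slots.
Subtract solutions that violate a single cap (substitute x_i' = x_i − (cap_i+1)): x_1 ≥ 7 gives C(13,3) = 286; x_2 ≥ 9 gives C(11,3) = 165; x_3 ≥ 4 gives C(16,3) = 560; x_4 ≥ 9 gives C(11,3) = 165. Together 1176.
Add back pairs where two caps are both exceeded: 4 + 84 + 4 + 35 + 0 + 35 = 162.
By inclusion–exclusion the count is 1140 − 1176 + 162 = 126.

126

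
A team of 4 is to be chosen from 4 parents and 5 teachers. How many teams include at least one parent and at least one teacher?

120

Unrestricted: C(9,4) = 126 ways to pick any 4 of the 9.
Subtract selections that omit an entire group: no parents → C(5,4) = 5; no teachers → C(4,4) = 1.
Both groups omitted at once is impossible, so 126 − 6 = 120.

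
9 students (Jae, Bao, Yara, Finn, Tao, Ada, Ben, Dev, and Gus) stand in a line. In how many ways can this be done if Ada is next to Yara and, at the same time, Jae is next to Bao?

20160

Treat {Ada,Yara} as one block (2 orders) and {Jae,Bao} as another (2 orders).
That leaves 7 units to arrange: 2 × 2 × 7! = 4 × 5040 = 20160.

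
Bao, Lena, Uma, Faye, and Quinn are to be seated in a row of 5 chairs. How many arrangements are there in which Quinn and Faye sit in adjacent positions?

Treat {Quinn, Faye} as a single unit. There are 4 units to order, and the pair itself can be ordered 2 ways.
So the count is 2·(4)! = 48.

48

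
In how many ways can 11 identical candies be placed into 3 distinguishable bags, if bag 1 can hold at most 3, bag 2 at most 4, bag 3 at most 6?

Without the upper bounds there are C(13,2) = 78 ways to split 11 among 3 bags.
Subtract solutions that violate a single cap (substitute x_i' = x_i − (cap_i+1)): x_1 ≥ 4 gives C(9,2) = 36; x_2 ≥ 5 gives C(8,2) = 28; x_3 ≥ 7 gives C(6,2) = 15. Together 79.
Add back pairs where two caps are both exceeded: 6 + 1 + 0 = 7.
By inclusion–exclusion the count is 78 − 79 + 7 = 6.

6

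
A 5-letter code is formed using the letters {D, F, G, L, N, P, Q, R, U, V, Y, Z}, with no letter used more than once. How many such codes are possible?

95040

This is a permutation of 5 out of 12: P(12,5) = 12!/7!.
That product is 12 × 11 × 10 × 9 × 8 = 95040.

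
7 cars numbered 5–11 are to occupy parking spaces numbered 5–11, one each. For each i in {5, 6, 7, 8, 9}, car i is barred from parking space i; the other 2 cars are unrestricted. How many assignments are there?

2428

Let Aᵢ (for 5 ≤ i ≤ 9) be the placements that put car i in its forbidden parking space. Any j of these fix j positions, leaving (7−j)! ways to fill the rest, and there are C(5,j) ways to pick which j.
By inclusion–exclusion, the number of valid placements is Σ_{j=0}^{5} (−1)^j C(5,j)·(7−j)!.
Computing: 5040 − 3600 + 1200 − 240 + 30 − 2 = 2428.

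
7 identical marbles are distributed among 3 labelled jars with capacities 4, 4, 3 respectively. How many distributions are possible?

Without the upper bounds there are C(9,2) = 36 ways to split 7 among 3 jars.
Subtract solutions that violate a single cap (substitute x_i' = x_i − (cap_i+1)): x_1 ≥ 5 gives C(4,2) = 6; x_2 ≥ 5 gives C(4,2) = 6; x_3 ≥ 4 gives C(5,2) = 10. Together 22.
No two caps can be exceeded simultaneously, so the pair terms are all 0.
By inclusion–exclusion the count is 36 − 22 + 0 = 14.

14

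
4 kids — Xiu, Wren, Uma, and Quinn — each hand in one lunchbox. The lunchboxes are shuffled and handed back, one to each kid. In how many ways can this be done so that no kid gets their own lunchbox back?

9

This is the derangement count D_4: permutations of 4 items with no fixed point.
By inclusion–exclusion this is Σ_{j=0}^{4} (−1)^j C(4,j)·(4−j)!.
Computing: 24 − 24 + 12 − 4 + 1 = 9.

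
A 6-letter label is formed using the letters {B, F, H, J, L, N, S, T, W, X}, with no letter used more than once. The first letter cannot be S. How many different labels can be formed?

The first letter has 10−1 = 9 choices (anything except S).
The remaining 5 letters are filled from the other 9 symbols without repetition: 9 × 8 × 7 × 6 × 5 = 15120.
Total: 9 × 15120 = 136080.

136080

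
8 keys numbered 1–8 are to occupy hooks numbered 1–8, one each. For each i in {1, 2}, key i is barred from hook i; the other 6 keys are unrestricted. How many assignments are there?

Let Aᵢ (for i ∈ {1, 2}) be the placements that put key i in its forbidden hook. Any j of these fix j positions, leaving (8−j)! ways to fill the rest, and there are C(2,j) ways to pick which j.
By inclusion–exclusion, the number of valid placements is Σ_{j=0}^{2} (−1)^j C(2,j)·(8−j)!.
Computing: 40320 − 10080 + 720 = 30960.

30960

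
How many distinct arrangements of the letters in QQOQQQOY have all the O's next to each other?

Treat the 2 copies of O as a single block. The multiset to arrange is then {OO, Q, Q, Q, Q, Q, Y}, 7 items in all.
That gives (7)!/(5!) = 42 arrangements.

42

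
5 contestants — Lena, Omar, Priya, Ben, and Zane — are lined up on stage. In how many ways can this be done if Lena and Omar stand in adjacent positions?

Glue Lena and Omar into one block (2 internal orders), leaving 4 units to arrange in a row.
That gives 2 × 4! = 2 × 24 = 48.

48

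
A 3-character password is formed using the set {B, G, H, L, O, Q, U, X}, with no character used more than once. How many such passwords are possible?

This is a permutation of 3 out of 8: P(8,3) = 8!/5!.
8 × 7 × 6 = 336.

336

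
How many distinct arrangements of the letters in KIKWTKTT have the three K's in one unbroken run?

120

Treat the 3 copies of K as a single block. The multiset to arrange is then {KKK, I, T, T, T, W}, 6 items in all.
That gives (6)!/(3!) = 120 arrangements.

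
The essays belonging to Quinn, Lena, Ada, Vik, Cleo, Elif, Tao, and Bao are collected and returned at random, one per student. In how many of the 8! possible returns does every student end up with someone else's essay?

14833

This is the derangement count D_8: permutations of 8 items with no fixed point.
By inclusion–exclusion this is Σ_{j=0}^{8} (−1)^j C(8,j)·(8−j)!.
Computing: 40320 − 40320 + 20160 − 6720 + 1680 − 336 + 56 − 8 + 1 = 14833.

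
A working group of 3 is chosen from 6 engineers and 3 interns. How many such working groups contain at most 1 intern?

Split by how many interns are chosen (0 through 1).
Sum: C(3,0)·C(6,3) + C(3,1)·C(6,2) = 20 + 45 = 65.

65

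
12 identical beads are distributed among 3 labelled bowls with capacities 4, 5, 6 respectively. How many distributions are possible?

Ignoring the caps, the number of non-negative solutions to x_1+…+x_3 = 12 is C(14,2) = 91.
Subtract solutions that violate a single cap (substitute x_i' = x_i − (cap_i+1)): x_1 ≥ 5 gives C(9,2) = 36; x_2 ≥ 6 gives C(8,2) = 28; x_3 ≥ 7 gives C(7,2) = 21. Together 85.
Add back pairs where two caps are both exceeded: 3 + 1 + 0 = 4.
By inclusion–exclusion the count is 91 − 85 + 4 = 10.

10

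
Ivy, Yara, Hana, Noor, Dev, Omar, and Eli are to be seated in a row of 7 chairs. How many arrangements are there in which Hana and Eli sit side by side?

1440

Glue Hana and Eli into one block (2 internal orders), leaving 6 units to arrange in a row.
That gives 2 × 6! = 2 × 720 = 1440.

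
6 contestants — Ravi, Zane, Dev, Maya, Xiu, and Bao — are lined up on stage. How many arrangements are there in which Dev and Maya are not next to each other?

480

There are 6! = 720 arrangements in all. If Dev and Maya are adjacent, merging them into one block gives 2·(5)! = 240 arrangements.
Complementary counting: 720 − 240 = 480.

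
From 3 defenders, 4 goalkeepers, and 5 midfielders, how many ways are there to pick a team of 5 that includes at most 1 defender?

Split by how many defenders are chosen (0 through 1).
Sum: C(3,0)·C(9,5) + C(3,1)·C(9,4) = 126 + 378 = 504.

504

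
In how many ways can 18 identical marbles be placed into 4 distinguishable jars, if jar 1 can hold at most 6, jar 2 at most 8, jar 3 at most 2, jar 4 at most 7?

46

Ignoring the caps, the number of non-negative solutions to x_1+…+x_4 = 18 is C(21,3) = 1330.
Subtract solutions that violate a single cap (substitute x_i' = x_i − (cap_i+1)): x_1 ≥ 7 gives C(14,3) = 364; x_2 ≥ 9 gives C(12,3) = 220; x_3 ≥ 3 gives C(18,3) = 816; x_4 ≥ 8 gives C(13,3) = 286. Together 1686.
Add back pairs where two caps are both exceeded: 10 + 165 + 20 + 84 + 4 + 120 = 403.
Subtract triples: 0 + 0 + 1 + 0 = 1.
By inclusion–exclusion the count is 1330 − 1686 + 403 − 1 = 46.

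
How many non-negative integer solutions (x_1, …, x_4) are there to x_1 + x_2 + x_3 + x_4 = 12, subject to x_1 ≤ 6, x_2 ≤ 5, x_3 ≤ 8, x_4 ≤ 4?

Ignoring the caps, the number of non-negative solutions to x_1+…+x_4 = 12 is C(15,3) = 455.
Subtract solutions that violate a single cap (substitute x_i' = x_i − (cap_i+1)): x_1 ≥ 7 gives C(8,3) = 56; x_2 ≥ 6 gives C(9,3) = 84; x_3 ≥ 9 gives C(6,3) = 20; x_4 ≥ 5 gives C(10,3) = 120. Together 280.
Add back pairs where two caps are both exceeded: 0 + 0 + 1 + 0 + 4 + 0 = 5.
By inclusion–exclusion the count is 455 − 280 + 5 = 180.

180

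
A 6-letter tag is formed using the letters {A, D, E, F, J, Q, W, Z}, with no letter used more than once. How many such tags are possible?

This is a permutation of 6 out of 8: P(8,6) = 8!/2!.
That product is 8 × 7 × 6 × 5 × 4 × 3 = 20160.

20160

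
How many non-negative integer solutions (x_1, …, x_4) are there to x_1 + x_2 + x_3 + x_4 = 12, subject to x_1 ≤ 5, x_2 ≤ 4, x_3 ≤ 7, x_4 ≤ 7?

Without the upper bounds there are C(15,3) = 455 ways to split 12 among 4 variables.
Subtract solutions that violate a single cap (substitute x_i' = x_i − (cap_i+1)): x_1 ≥ 6 gives C(9,3) = 84; x_2 ≥ 5 gives C(10,3) = 120; x_3 ≥ 8 gives C(7,3) = 35; x_4 ≥ 8 gives C(7,3) = 35. Together 274.
Add back pairs where two caps are both exceeded: 4 + 0 + 0 + 0 + 0 + 0 = 4.
By inclusion–exclusion the count is 455 − 274 + 4 = 185.

185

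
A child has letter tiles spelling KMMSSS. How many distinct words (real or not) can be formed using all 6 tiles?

60

The 6 letters of KMMSSS have repeats: M appearing twice and S appearing 3 times.
The number of distinct arrangements is 6!/(3!·2!) = 720/12 = 60.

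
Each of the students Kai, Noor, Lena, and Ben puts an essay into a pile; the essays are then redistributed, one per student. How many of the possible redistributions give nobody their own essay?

Let Aᵢ be the assignments in which student i gets their own essay. We want the size of the complement of A₁∪…∪A_4.
By inclusion–exclusion this is Σ_{j=0}^{4} (−1)^j C(4,j)·(4−j)!.
Computing: 24 − 24 + 12 − 4 + 1 = 9.

9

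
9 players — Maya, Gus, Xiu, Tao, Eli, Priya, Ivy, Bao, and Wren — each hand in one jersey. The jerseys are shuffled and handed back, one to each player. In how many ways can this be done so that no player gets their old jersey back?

133496

This is the derangement count D_9: permutations of 9 items with no fixed point.
By inclusion–exclusion this is Σ_{j=0}^{9} (−1)^j C(9,j)·(9−j)!.
Computing: 362880 − 362880 + 181440 − 60480 + 15120 − 3024 + 504 − 72 + 9 − 1 = 133496.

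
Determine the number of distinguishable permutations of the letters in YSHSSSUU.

840

The 8 letters of YSHSSSUU have repeats: S appearing 4 times and U appearing twice.
The number of distinct arrangements is 8!/(4!·2!) = 40320/48 = 840.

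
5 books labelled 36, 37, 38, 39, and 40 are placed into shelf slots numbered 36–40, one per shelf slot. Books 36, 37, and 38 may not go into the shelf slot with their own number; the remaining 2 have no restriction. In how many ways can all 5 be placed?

Let Aᵢ (for i ∈ {36, 37, 38}) be the placements that put book i in its forbidden shelf slot. Any j of these fix j positions, leaving (5−j)! ways to fill the rest, and there are C(3,j) ways to pick which j.
By inclusion–exclusion, the number of valid placements is Σ_{j=0}^{3} (−1)^j C(3,j)·(5−j)!.
Computing: 120 − 72 + 18 − 2 = 64.

64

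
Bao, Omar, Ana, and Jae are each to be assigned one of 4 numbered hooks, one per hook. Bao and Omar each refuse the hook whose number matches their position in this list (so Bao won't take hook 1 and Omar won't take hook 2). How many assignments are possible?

14

Let Aᵢ (for i ∈ {1, 2}) be the placements that put person i in their forbidden hook. Any j of these fix j positions, leaving (4−j)! ways to fill the rest, and there are C(2,j) ways to pick which j.
By inclusion–exclusion, the number of valid placements is Σ_{j=0}^{2} (−1)^j C(2,j)·(4−j)!.
Computing: 24 − 12 + 2 = 14.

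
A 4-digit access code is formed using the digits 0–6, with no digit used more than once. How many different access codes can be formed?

840

Choose and order 4 of the 7 symbols: the first digit has 7 options, the next 6, then 5, 4.
7 × 6 × 5 × 4 = 840.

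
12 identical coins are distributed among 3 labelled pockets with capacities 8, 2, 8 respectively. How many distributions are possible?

18

By stars and bars, unrestricted non-negative solutions to x_1+…+x_3 = 12 number C(12+2,2) = 91.
Subtract solutions that violate a single cap (substitute x_i' = x_i − (cap_i+1)): x_1 ≥ 9 gives C(5,2) = 10; x_2 ≥ 3 gives C(11,2) = 55; x_3 ≥ 9 gives C(5,2) = 10. Together 75.
Add back pairs where two caps are both exceeded: 1 + 0 + 1 = 2.
By inclusion–exclusion the count is 91 − 75 + 2 = 18.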